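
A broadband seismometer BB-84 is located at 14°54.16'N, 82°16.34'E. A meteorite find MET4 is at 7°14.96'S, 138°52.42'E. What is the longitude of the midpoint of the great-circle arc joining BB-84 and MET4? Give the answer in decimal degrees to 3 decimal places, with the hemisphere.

110.977°E

BB-84: φ = +14.90267°, λ = +82.27233°
MET4: φ = -7.24933°, λ = +138.87367°
Bx = cos φ₂ cos Δλ = 0.546061,  By = cos φ₂ sin Δλ = 0.828187
φₘ = atan2(sin φ₁ + sin φ₂, √((cos φ₁ + Bx)² + By²)) = 4.34418°
λₘ = λ₁ + atan2(By, cos φ₁ + Bx) = 110.97695°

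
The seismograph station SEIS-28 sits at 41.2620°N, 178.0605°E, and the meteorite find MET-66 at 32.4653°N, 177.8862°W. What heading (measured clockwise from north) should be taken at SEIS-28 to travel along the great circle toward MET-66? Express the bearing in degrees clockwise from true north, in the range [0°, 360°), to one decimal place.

158.5°

Δλ = 4.0533°
y = sin Δλ · cos φ₂ = 0.059638
x = cos φ₁ sin φ₂ − sin φ₁ cos φ₂ cos Δλ = -0.151537
θ = atan2(y, x) = 158.5178° → 158.5178° (mod 360°)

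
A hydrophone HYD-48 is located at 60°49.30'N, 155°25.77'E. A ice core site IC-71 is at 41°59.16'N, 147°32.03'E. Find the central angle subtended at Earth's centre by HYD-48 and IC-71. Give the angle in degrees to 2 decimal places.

HYD-48: φ = +60.82167°, λ = +155.42950°
IC-71: φ = +41.98600°, λ = +147.53383°
Δφ = -18.8357°,  Δλ = -7.8957°
a = sin²(Δφ/2) + cos φ₁ cos φ₂ sin²(Δλ/2) = 0.028493
c = 2·arcsin(√a) = 0.339224 rad = 19.4361°

19.44°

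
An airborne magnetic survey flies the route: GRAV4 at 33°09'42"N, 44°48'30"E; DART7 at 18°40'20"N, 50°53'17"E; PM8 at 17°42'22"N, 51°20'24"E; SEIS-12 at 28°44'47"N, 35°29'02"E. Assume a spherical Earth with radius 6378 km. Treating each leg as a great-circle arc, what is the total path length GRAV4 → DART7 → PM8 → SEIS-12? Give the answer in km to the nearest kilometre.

GRAV4: φ = +33.16167°, λ = +44.80833°
DART7: φ = +18.67222°, λ = +50.88806°
PM8: φ = +17.70611°, λ = +51.34000°
SEIS-12: φ = +28.74639°, λ = +35.48389°
GRAV4→DART7: c = 0.270142 rad, d = 1722.96 km
DART7→PM8: c = 0.018452 rad, d = 117.69 km
PM8→SEIS-12: c = 0.318477 rad, d = 2031.25 km
Total = 1722.96 + 117.69 + 2031.25 = 3871.90 km

3872 km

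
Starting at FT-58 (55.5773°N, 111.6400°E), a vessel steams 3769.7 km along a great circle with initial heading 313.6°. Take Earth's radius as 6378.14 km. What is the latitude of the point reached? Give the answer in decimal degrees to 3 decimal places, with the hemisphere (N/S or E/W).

δ = d/R = 3769.7/6378.14 = 0.591034 rad
φ₂ = arcsin(sin φ₁ cos δ + cos φ₁ sin δ cos θ)
   = arcsin(0.82489·0.83036 + 0.56529·0.55722·0.68962) = 64.44674°
λ₂ = λ₁ + atan2(sin θ sin δ cos φ₁, cos δ − sin φ₁ sin φ₂) = 42.33268°

64.447°N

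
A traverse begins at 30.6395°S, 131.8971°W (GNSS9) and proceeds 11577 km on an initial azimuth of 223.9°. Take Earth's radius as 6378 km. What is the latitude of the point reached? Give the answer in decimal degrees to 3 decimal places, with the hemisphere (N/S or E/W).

δ = d/R = 11577/6378 = 1.815146 rad
φ₂ = arcsin(sin φ₁ cos δ + cos φ₁ sin δ cos θ)
   = arcsin(-0.50963·-0.24193 + 0.86039·0.97029·-0.72055) = -28.57093°
λ₂ = λ₁ + atan2(sin θ sin δ cos φ₁, cos δ − sin φ₁ sin φ₂) = 98.10740°

28.571°S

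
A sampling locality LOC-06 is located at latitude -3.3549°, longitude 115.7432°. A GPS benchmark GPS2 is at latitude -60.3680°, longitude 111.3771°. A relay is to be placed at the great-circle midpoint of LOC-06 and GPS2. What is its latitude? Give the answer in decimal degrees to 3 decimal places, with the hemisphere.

Bx = cos φ₂ cos Δλ = 0.492993,  By = cos φ₂ sin Δλ = -0.037640
φₘ = atan2(sin φ₁ + sin φ₂, √((cos φ₁ + Bx)² + By²)) = -31.87798°
λₘ = λ₁ + atan2(By, cos φ₁ + Bx) = 114.29734°

31.878°S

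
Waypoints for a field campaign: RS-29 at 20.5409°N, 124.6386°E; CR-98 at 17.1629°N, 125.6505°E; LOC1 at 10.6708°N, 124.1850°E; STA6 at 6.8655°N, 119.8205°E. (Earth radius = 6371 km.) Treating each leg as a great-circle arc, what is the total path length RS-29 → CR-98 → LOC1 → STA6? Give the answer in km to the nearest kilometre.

1769 km

RS-29→CR-98: c = 0.061280 rad, d = 390.41 km
CR-98→LOC1: c = 0.115993 rad, d = 738.99 km
LOC1→STA6: c = 0.100381 rad, d = 639.53 km
Total = 390.41 + 738.99 + 639.53 = 1768.94 km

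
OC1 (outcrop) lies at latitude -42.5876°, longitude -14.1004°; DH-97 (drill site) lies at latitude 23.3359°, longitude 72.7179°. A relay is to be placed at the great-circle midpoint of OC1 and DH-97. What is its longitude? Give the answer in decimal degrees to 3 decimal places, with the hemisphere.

35.248°E

Bx = cos φ₂ cos Δλ = 0.050962,  By = cos φ₂ sin Δλ = 0.916783
φₘ = atan2(sin φ₁ + sin φ₂, √((cos φ₁ + Bx)² + By²)) = -13.07286°
λₘ = λ₁ + atan2(By, cos φ₁ + Bx) = 35.24819°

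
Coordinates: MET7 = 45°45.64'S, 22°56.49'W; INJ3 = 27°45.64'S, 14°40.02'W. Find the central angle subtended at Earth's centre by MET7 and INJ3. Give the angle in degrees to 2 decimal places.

19.16°

MET7: φ = -45.76067°, λ = -22.94150°
INJ3: φ = -27.76067°, λ = -14.66700°
Δφ = 18.0000°,  Δλ = 8.2745°
a = sin²(Δφ/2) + cos φ₁ cos φ₂ sin²(Δλ/2) = 0.027685
c = 2·arcsin(√a) = 0.334332 rad = 19.1558°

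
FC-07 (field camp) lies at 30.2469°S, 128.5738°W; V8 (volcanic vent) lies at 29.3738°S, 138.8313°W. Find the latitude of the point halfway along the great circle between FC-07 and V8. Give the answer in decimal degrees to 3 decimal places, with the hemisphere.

29.910°S

Bx = cos φ₂ cos Δλ = 0.857510,  By = cos φ₂ sin Δλ = -0.155179
φₘ = atan2(sin φ₁ + sin φ₂, √((cos φ₁ + Bx)² + By²)) = -29.90960°
λₘ = λ₁ + atan2(By, cos φ₁ + Bx) = -133.72500°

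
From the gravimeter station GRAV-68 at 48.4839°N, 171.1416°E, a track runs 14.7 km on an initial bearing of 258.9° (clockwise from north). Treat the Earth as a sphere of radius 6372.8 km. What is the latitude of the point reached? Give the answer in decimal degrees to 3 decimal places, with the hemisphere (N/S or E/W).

48.458°N

δ = d/R = 14.7/6372.8 = 0.002307 rad
φ₂ = arcsin(sin φ₁ cos δ + cos φ₁ sin δ cos θ)
   = arcsin(0.74877·1.00000 + 0.66283·0.00231·-0.19252) = 48.45829°
λ₂ = λ₁ + atan2(sin θ sin δ cos φ₁, cos δ − sin φ₁ sin φ₂) = 170.94604°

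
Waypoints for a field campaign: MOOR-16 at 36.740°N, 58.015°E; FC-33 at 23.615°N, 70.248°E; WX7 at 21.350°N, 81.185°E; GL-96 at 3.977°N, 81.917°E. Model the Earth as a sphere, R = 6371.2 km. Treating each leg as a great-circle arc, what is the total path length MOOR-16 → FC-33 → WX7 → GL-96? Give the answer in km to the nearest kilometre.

4955 km

MOOR-16→FC-33: c = 0.293611 rad, d = 1870.65 km
FC-33→WX7: c = 0.180699 rad, d = 1151.27 km
WX7→GL-96: c = 0.303470 rad, d = 1933.47 km
Total = 1870.65 + 1151.27 + 1933.47 = 4955.39 km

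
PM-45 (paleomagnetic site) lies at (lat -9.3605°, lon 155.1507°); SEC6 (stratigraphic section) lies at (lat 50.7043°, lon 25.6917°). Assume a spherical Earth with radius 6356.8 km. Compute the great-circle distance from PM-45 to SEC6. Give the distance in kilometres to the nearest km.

13484 km

Δφ = 60.0648°,  Δλ = -129.4590°
a = sin²(Δφ/2) + cos φ₁ cos φ₂ sin²(Δλ/2) = 0.761502
c = 2·arcsin(√a) = 2.121167 rad = 121.5339°
d = R·c = 6356.8 × 2.121167 = 13483.8 km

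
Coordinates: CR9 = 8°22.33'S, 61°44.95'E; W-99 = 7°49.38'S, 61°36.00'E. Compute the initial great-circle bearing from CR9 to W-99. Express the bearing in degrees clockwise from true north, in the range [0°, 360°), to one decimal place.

344.9°

CR9: φ = -8.37217°, λ = +61.74917°
W-99: φ = -7.82300°, λ = +61.60000°
Δλ = -0.1492°
y = sin Δλ · cos φ₂ = -0.002579
x = cos φ₁ sin φ₂ − sin φ₁ cos φ₂ cos Δλ = 0.009584
θ = atan2(y, x) = -15.0622° → 344.9378° (mod 360°)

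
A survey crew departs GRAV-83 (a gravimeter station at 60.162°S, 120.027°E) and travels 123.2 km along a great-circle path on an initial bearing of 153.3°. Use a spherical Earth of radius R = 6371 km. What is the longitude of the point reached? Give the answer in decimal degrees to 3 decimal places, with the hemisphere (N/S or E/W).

121.059°E

δ = d/R = 123.2/6371 = 0.019338 rad
φ₂ = arcsin(sin φ₁ cos δ + cos φ₁ sin δ cos θ)
   = arcsin(-0.86744·0.99981 + 0.49755·0.01934·-0.89337) = -61.14792°
λ₂ = λ₁ + atan2(sin θ sin δ cos φ₁, cos δ − sin φ₁ sin φ₂) = 121.05866°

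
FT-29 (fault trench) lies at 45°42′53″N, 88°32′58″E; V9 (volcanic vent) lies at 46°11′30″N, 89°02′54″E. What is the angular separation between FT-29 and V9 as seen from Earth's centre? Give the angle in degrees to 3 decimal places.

FT-29: φ = +45.71472°, λ = +88.54944°
V9: φ = +46.19167°, λ = +89.04833°
Δφ = 0.4769°,  Δλ = 0.4989°
a = sin²(Δφ/2) + cos φ₁ cos φ₂ sin²(Δλ/2) = 0.000026
c = 2·arcsin(√a) = 0.010293 rad = 0.5897°

0.590°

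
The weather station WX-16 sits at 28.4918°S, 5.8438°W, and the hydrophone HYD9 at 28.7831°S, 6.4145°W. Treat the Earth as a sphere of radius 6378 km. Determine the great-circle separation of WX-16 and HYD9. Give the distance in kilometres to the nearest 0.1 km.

Δφ = -0.2913°,  Δλ = -0.5707°
a = sin²(Δφ/2) + cos φ₁ cos φ₂ sin²(Δλ/2) = 0.000026
c = 2·arcsin(√a) = 0.010113 rad = 0.5794°
d = R·c = 6378 × 0.010113 = 64.5 km

64.5 km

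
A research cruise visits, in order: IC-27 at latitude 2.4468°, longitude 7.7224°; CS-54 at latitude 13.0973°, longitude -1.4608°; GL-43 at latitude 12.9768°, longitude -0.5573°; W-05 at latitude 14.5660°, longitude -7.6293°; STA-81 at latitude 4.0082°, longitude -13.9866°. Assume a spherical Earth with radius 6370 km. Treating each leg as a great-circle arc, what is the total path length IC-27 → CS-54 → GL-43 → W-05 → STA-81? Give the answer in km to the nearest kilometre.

IC-27→CS-54: c = 0.244325 rad, d = 1556.35 km
CS-54→GL-43: c = 0.015506 rad, d = 98.77 km
GL-43→W-05: c = 0.123040 rad, d = 783.76 km
W-05→STA-81: c = 0.214262 rad, d = 1364.85 km
Total = 1556.35 + 98.77 + 783.76 + 1364.85 = 3803.74 km

3804 km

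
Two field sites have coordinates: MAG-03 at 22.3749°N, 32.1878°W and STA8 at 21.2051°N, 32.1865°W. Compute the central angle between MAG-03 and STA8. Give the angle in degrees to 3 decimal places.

1.170°

Δφ = -1.1698°,  Δλ = 0.0013°
a = sin²(Δφ/2) + cos φ₁ cos φ₂ sin²(Δλ/2) = 0.000104
c = 2·arcsin(√a) = 0.020417 rad = 1.1698°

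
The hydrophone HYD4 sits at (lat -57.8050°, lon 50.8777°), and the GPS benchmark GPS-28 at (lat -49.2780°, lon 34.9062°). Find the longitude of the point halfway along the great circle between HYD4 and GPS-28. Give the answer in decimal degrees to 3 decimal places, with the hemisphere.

42.081°E

Bx = cos φ₂ cos Δλ = 0.627206,  By = cos φ₂ sin Δλ = -0.179511
φₘ = atan2(sin φ₁ + sin φ₂, √((cos φ₁ + Bx)² + By²)) = -53.80523°
λₘ = λ₁ + atan2(By, cos φ₁ + Bx) = 42.08098°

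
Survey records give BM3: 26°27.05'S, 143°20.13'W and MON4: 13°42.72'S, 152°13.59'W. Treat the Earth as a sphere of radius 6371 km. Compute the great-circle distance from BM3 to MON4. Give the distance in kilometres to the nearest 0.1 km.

1692.2 km

BM3: φ = -26.45083°, λ = -143.33550°
MON4: φ = -13.71200°, λ = -152.22650°
Δφ = 12.7388°,  Δλ = -8.8910°
a = sin²(Δφ/2) + cos φ₁ cos φ₂ sin²(Δλ/2) = 0.017533
c = 2·arcsin(√a) = 0.265605 rad = 15.2180°
d = R·c = 6371 × 0.265605 = 1692.2 km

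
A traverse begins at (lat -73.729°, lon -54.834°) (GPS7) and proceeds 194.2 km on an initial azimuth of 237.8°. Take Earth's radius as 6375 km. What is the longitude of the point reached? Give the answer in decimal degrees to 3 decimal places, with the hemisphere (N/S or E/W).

60.400°W

δ = d/R = 194.2/6375 = 0.030463 rad
φ₂ = arcsin(sin φ₁ cos δ + cos φ₁ sin δ cos θ)
   = arcsin(-0.95995·0.99954 + 0.28018·0.03046·-0.53288) = -74.59005°
λ₂ = λ₁ + atan2(sin θ sin δ cos φ₁, cos δ − sin φ₁ sin φ₂) = -60.40005°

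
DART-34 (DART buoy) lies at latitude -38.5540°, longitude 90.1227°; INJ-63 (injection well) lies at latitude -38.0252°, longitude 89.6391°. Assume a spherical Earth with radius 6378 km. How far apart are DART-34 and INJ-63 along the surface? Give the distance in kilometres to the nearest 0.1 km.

72.5 km

Δφ = 0.5288°,  Δλ = -0.4836°
a = sin²(Δφ/2) + cos φ₁ cos φ₂ sin²(Δλ/2) = 0.000032
c = 2·arcsin(√a) = 0.011361 rad = 0.6509°
d = R·c = 6378 × 0.011361 = 72.5 km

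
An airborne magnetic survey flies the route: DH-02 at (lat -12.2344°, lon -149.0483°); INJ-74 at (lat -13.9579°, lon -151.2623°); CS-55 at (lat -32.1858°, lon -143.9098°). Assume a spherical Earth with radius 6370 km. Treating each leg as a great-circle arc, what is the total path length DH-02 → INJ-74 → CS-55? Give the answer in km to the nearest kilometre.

2467 km

DH-02→INJ-74: c = 0.048179 rad, d = 306.90 km
INJ-74→CS-55: c = 0.339064 rad, d = 2159.84 km
Total = 306.90 + 2159.84 = 2466.74 km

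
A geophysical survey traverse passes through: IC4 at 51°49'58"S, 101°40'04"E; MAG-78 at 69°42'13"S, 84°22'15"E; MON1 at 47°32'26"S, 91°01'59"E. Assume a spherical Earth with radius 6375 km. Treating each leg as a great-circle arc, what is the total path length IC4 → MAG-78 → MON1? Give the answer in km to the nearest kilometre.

IC4: φ = -51.83278°, λ = +101.66778°
MAG-78: φ = -69.70361°, λ = +84.37083°
MON1: φ = -47.54056°, λ = +91.03306°
IC4→MAG-78: c = 0.342086 rad, d = 2180.80 km
MAG-78→MON1: c = 0.390989 rad, d = 2492.55 km
Total = 2180.80 + 2492.55 = 4673.35 km

4673 km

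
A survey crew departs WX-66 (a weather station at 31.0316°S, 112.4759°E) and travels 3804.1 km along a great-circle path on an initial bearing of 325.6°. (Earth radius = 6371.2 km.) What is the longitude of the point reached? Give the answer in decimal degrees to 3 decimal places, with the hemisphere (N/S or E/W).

93.948°E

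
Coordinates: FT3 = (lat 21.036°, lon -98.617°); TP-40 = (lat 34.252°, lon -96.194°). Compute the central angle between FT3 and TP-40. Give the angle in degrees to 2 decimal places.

13.39°

Δφ = 13.2160°,  Δλ = 2.4230°
a = sin²(Δφ/2) + cos φ₁ cos φ₂ sin²(Δλ/2) = 0.013587
c = 2·arcsin(√a) = 0.233661 rad = 13.3878°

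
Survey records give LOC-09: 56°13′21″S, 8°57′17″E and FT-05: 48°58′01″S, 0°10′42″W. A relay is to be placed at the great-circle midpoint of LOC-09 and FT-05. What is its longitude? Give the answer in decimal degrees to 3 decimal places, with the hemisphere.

LOC-09: φ = -56.22250°, λ = +8.95472°
FT-05: φ = -48.96694°, λ = -0.17833°
Bx = cos φ₂ cos Δλ = 0.648172,  By = cos φ₂ sin Δλ = -0.104204
φₘ = atan2(sin φ₁ + sin φ₂, √((cos φ₁ + Bx)² + By²)) = -52.68198°
λₘ = λ₁ + atan2(By, cos φ₁ + Bx) = 4.00879°

4.009°E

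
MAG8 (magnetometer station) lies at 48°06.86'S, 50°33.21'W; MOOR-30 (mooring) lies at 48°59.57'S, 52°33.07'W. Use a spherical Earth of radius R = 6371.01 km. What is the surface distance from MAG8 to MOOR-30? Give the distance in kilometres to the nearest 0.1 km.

176.5 km

MAG8: φ = -48.11433°, λ = -50.55350°
MOOR-30: φ = -48.99283°, λ = -52.55117°
Δφ = -0.8785°,  Δλ = -1.9977°
a = sin²(Δφ/2) + cos φ₁ cos φ₂ sin²(Δλ/2) = 0.000192
c = 2·arcsin(√a) = 0.027706 rad = 1.5874°
d = R·c = 6371.01 × 0.027706 = 176.5 km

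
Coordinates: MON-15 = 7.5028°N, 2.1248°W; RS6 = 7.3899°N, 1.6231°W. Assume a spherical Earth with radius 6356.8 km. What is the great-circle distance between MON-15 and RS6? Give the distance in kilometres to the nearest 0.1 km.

56.6 km

Δφ = -0.1129°,  Δλ = 0.5017°
a = sin²(Δφ/2) + cos φ₁ cos φ₂ sin²(Δλ/2) = 0.000020
c = 2·arcsin(√a) = 0.008903 rad = 0.5101°
d = R·c = 6356.8 × 0.008903 = 56.6 km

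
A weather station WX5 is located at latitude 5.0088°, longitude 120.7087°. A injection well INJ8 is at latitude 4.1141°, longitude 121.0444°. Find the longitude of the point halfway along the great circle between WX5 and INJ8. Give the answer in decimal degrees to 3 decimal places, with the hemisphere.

120.877°E

Bx = cos φ₂ cos Δλ = 0.997406,  By = cos φ₂ sin Δλ = 0.005844
φₘ = atan2(sin φ₁ + sin φ₂, √((cos φ₁ + Bx)² + By²)) = 4.56147°
λₘ = λ₁ + atan2(By, cos φ₁ + Bx) = 120.87665°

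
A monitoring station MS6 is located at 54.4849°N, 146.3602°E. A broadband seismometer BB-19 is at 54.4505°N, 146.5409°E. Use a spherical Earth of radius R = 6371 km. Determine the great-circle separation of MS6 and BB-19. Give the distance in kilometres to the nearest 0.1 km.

12.3 km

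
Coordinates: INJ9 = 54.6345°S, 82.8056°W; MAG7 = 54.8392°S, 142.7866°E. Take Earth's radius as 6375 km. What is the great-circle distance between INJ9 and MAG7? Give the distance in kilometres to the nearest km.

Δφ = -0.2047°,  Δλ = -134.4078°
a = sin²(Δφ/2) + cos φ₁ cos φ₂ sin²(Δλ/2) = 0.283277
c = 2·arcsin(√a) = 1.122482 rad = 64.3135°
d = R·c = 6375 × 1.122482 = 7155.8 km

7156 km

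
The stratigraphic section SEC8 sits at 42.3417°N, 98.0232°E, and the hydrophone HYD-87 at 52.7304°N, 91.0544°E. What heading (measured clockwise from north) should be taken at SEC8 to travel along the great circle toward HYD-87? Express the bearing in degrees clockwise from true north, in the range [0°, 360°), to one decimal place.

338.2°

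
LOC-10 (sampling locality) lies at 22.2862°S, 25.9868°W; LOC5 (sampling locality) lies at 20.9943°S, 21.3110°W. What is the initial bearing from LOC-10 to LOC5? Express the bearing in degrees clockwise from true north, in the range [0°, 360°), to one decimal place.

Δλ = 4.6758°
y = sin Δλ · cos φ₂ = 0.076106
x = cos φ₁ sin φ₂ − sin φ₁ cos φ₂ cos Δλ = 0.021368
θ = atan2(y, x) = 74.3173° → 74.3173° (mod 360°)

74.3°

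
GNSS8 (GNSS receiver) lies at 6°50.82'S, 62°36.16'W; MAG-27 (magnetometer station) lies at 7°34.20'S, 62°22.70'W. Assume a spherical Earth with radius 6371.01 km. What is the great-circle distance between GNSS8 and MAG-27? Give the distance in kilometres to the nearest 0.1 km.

84.1 km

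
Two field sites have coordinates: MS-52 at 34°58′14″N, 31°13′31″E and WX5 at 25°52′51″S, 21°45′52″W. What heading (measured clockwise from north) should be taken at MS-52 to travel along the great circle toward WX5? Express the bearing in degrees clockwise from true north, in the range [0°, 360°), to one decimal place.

MS-52: φ = +34.97056°, λ = +31.22528°
WX5: φ = -25.88083°, λ = -21.76444°
Δλ = -52.9897°
y = sin Δλ · cos φ₂ = -0.718438
x = cos φ₁ sin φ₂ − sin φ₁ cos φ₂ cos Δλ = -0.668101
θ = atan2(y, x) = -132.9208° → 227.0792° (mod 360°)

227.1°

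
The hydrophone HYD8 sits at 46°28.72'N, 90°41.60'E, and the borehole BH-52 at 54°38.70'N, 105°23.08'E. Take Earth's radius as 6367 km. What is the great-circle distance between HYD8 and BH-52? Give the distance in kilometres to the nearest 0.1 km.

1373.2 km

HYD8: φ = +46.47867°, λ = +90.69333°
BH-52: φ = +54.64500°, λ = +105.38467°
Δφ = 8.1663°,  Δλ = 14.6913°
a = sin²(Δφ/2) + cos φ₁ cos φ₂ sin²(Δλ/2) = 0.011584
c = 2·arcsin(√a) = 0.215674 rad = 12.3572°
d = R·c = 6367 × 0.215674 = 1373.2 km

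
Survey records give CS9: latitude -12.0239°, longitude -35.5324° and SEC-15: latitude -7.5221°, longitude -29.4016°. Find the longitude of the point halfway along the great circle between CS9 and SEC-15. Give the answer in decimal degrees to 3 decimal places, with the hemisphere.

Bx = cos φ₂ cos Δλ = 0.985724,  By = cos φ₂ sin Δλ = 0.105880
φₘ = atan2(sin φ₁ + sin φ₂, √((cos φ₁ + Bx)² + By²)) = -9.78673°
λₘ = λ₁ + atan2(By, cos φ₁ + Bx) = -32.44623°

32.446°W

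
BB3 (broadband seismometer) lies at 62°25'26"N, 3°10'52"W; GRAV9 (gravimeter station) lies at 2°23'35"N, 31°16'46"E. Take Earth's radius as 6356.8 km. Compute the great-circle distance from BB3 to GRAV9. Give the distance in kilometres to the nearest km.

7241 km

BB3: φ = +62.42389°, λ = -3.18111°
GRAV9: φ = +2.39306°, λ = +31.27944°
Δφ = -60.0308°,  Δλ = 34.4606°
a = sin²(Δφ/2) + cos φ₁ cos φ₂ sin²(Δλ/2) = 0.290816
c = 2·arcsin(√a) = 1.139148 rad = 65.2684°
d = R·c = 6356.8 × 1.139148 = 7241.3 km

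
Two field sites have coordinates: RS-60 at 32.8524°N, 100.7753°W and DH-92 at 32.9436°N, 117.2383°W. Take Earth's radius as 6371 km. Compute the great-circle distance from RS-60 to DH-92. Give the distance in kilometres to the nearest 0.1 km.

1535.5 km

Δφ = 0.0912°,  Δλ = -16.4630°
a = sin²(Δφ/2) + cos φ₁ cos φ₂ sin²(Δλ/2) = 0.014452
c = 2·arcsin(√a) = 0.241015 rad = 13.8092°
d = R·c = 6371 × 0.241015 = 1535.5 km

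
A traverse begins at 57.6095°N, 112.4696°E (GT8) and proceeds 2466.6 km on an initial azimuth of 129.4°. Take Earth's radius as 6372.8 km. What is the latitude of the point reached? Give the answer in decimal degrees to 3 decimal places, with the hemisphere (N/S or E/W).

40.814°N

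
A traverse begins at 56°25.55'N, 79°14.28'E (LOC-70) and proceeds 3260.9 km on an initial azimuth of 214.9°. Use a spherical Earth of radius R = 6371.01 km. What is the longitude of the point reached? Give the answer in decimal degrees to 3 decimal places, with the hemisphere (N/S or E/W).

LOC-70: φ = +56.42583°, λ = +79.23800°
δ = d/R = 3260.9/6371.01 = 0.511834 rad
φ₂ = arcsin(sin φ₁ cos δ + cos φ₁ sin δ cos θ)
   = arcsin(0.83317·0.87185 + 0.55302·0.48978·-0.82015) = 30.28198°
λ₂ = λ₁ + atan2(sin θ sin δ cos φ₁, cos δ − sin φ₁ sin φ₂) = 60.30267°

60.303°E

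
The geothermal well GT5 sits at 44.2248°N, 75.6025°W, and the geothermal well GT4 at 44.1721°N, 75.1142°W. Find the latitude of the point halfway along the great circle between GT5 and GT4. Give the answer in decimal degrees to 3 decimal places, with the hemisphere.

44.199°N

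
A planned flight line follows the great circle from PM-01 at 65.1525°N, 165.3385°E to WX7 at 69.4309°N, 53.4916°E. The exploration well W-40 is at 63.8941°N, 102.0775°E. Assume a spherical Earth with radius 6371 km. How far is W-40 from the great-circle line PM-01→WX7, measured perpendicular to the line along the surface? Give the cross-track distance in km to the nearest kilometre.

1448 km

δ₁₃ = central angle PM-01→W-40 = 0.455483 rad  (haversine)
θ₁₃ = bearing PM-01→W-40 = 296.704°,  θ₁₂ = bearing PM-01→WX7 = 327.509°
dₓₜ = R·arcsin(sin δ₁₃ · sin(θ₁₃ − θ₁₂)) = 6371·arcsin(0.43990·sin(-30.805°)) = -1447.669 km
|dₓₜ| = 1447.669 km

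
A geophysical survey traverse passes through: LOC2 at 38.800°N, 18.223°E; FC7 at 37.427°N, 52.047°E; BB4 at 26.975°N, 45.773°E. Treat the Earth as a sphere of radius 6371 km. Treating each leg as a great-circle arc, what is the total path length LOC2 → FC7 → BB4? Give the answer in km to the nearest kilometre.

4249 km

LOC2→FC7: c = 0.462442 rad, d = 2946.22 km
FC7→BB4: c = 0.204472 rad, d = 1302.69 km
Total = 2946.22 + 1302.69 = 4248.91 km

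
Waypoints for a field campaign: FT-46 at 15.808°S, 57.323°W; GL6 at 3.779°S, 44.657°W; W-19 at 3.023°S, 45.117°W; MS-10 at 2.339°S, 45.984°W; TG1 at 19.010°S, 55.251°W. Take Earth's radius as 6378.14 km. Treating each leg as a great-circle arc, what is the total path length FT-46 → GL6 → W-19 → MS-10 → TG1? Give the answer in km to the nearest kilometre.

4262 km

FT-46→GL6: c = 0.302219 rad, d = 1927.60 km
GL6→W-19: c = 0.015438 rad, d = 98.47 km
W-19→MS-10: c = 0.019261 rad, d = 122.85 km
MS-10→TG1: c = 0.331244 rad, d = 2112.72 km
Total = 1927.60 + 98.47 + 122.85 + 2112.72 = 4261.63 km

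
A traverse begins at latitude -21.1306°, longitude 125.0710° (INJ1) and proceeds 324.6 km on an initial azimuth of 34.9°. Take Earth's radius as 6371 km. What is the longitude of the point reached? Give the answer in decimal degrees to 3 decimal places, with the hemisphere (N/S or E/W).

126.834°E

δ = d/R = 324.6/6371 = 0.050950 rad
φ₂ = arcsin(sin φ₁ cos δ + cos φ₁ sin δ cos θ)
   = arcsin(-0.36050·0.99870 + 0.93276·0.05093·0.82015) = -18.72748°
λ₂ = λ₁ + atan2(sin θ sin δ cos φ₁, cos δ − sin φ₁ sin φ₂) = 126.83409°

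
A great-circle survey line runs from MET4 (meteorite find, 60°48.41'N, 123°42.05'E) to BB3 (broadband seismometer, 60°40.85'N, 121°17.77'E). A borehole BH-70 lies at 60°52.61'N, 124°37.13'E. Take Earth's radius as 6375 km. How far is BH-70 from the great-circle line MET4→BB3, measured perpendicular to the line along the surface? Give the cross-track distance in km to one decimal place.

MET4: φ = +60.80683°, λ = +123.70083°
BB3: φ = +60.68083°, λ = +121.29617°
BH-70: φ = +60.87683°, λ = +124.61883°
δ₁₃ = central angle MET4→BH-70 = 0.007901 rad  (haversine)
θ₁₃ = bearing MET4→BH-70 = 80.704°,  θ₁₂ = bearing MET4→BB3 = 264.930°
dₓₜ = R·arcsin(sin δ₁₃ · sin(θ₁₃ − θ₁₂)) = 6375·arcsin(0.00790·sin(-184.226°)) = 3.712 km
|dₓₜ| = 3.712 km

3.7 km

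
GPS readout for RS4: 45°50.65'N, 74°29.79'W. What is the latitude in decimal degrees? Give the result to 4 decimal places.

45.8442°N

45° + 50.65′/60 = 45 + 0.84417 = 45.8442°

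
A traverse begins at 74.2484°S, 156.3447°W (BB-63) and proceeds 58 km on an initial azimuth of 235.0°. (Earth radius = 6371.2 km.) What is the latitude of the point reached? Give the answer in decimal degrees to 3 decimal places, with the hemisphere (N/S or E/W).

δ = d/R = 58/6371.2 = 0.009103 rad
φ₂ = arcsin(sin φ₁ cos δ + cos φ₁ sin δ cos θ)
   = arcsin(-0.96245·0.99996 + 0.27147·0.00910·-0.57358) = -74.54182°
λ₂ = λ₁ + atan2(sin θ sin δ cos φ₁, cos δ − sin φ₁ sin φ₂) = -157.94791°

74.542°S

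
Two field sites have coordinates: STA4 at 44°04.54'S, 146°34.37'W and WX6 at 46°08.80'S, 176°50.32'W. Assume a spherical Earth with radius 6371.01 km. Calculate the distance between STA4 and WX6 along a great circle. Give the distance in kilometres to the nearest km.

2372 km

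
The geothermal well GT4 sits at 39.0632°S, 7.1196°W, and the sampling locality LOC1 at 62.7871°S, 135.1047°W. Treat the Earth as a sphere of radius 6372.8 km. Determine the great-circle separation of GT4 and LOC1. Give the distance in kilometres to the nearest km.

7787 km

Δφ = -23.7239°,  Δλ = -127.9851°
a = sin²(Δφ/2) + cos φ₁ cos φ₂ sin²(Δλ/2) = 0.329052
c = 2·arcsin(√a) = 1.221864 rad = 70.0076°
d = R·c = 6372.8 × 1.221864 = 7786.7 km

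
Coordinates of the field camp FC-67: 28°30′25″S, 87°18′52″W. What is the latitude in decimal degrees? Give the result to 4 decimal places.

28° + 30′/60 + 25″/3600 = 28 + 0.50000 + 0.00694 = 28.5069°

28.5069°S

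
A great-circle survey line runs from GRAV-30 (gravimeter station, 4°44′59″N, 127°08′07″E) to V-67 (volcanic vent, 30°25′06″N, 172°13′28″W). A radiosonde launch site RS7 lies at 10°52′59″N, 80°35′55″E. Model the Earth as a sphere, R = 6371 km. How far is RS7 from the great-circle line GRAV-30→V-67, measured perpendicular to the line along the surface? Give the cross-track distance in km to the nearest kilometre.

GRAV-30: φ = +4.74972°, λ = +127.13528°
V-67: φ = +30.41833°, λ = -172.22444°
RS7: φ = +10.88306°, λ = +80.59861°
δ₁₃ = central angle GRAV-30→RS7 = 0.810920 rad  (haversine)
θ₁₃ = bearing GRAV-30→RS7 = 280.509°,  θ₁₂ = bearing GRAV-30→V-67 = 58.005°
dₓₜ = R·arcsin(sin δ₁₃ · sin(θ₁₃ − θ₁₂)) = 6371·arcsin(0.72492·sin(222.505°)) = -3261.009 km
|dₓₜ| = 3261.009 km

3261 km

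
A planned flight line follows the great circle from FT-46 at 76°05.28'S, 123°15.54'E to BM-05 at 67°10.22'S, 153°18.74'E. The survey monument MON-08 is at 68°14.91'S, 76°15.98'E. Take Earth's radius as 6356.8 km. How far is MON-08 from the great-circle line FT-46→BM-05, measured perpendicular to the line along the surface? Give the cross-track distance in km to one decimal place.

942.1 km

FT-46: φ = -76.08800°, λ = +123.25900°
BM-05: φ = -67.17033°, λ = +153.31233°
MON-08: φ = -68.24850°, λ = +76.26633°
δ₁₃ = central angle FT-46→MON-08 = 0.275355 rad  (haversine)
θ₁₃ = bearing FT-46→MON-08 = 274.650°,  θ₁₂ = bearing FT-46→BM-05 = 61.755°
dₓₜ = R·arcsin(sin δ₁₃ · sin(θ₁₃ − θ₁₂)) = 6356.8·arcsin(0.27189·sin(212.895°)) = -942.115 km
|dₓₜ| = 942.115 km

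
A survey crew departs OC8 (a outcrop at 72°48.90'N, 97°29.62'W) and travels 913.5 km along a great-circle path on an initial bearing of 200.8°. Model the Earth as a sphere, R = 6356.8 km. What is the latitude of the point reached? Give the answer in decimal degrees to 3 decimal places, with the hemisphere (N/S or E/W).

64.952°N

OC8: φ = +72.81500°, λ = -97.49367°
δ = d/R = 913.5/6356.8 = 0.143704 rad
φ₂ = arcsin(sin φ₁ cos δ + cos φ₁ sin δ cos θ)
   = arcsin(0.95536·0.98969 + 0.29546·0.14321·-0.93483) = 64.95198°
λ₂ = λ₁ + atan2(sin θ sin δ cos φ₁, cos δ − sin φ₁ sin φ₂) = -104.39254°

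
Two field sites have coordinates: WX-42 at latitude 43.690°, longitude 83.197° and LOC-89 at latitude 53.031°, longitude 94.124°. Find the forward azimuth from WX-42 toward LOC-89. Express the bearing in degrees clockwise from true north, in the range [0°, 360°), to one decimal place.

Δλ = 10.9270°
y = sin Δλ · cos φ₂ = 0.113997
x = cos φ₁ sin φ₂ − sin φ₁ cos φ₂ cos Δλ = 0.169842
θ = atan2(y, x) = 33.8694° → 33.8694° (mod 360°)

33.9°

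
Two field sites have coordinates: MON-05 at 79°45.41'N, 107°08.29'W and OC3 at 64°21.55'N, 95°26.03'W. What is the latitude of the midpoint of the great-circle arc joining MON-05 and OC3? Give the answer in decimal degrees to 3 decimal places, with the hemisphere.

MON-05: φ = +79.75683°, λ = -107.13817°
OC3: φ = +64.35917°, λ = -95.43383°
Bx = cos φ₂ cos Δλ = 0.423731,  By = cos φ₂ sin Δλ = 0.087784
φₘ = atan2(sin φ₁ + sin φ₂, √((cos φ₁ + Bx)² + By²)) = 72.13026°
λₘ = λ₁ + atan2(By, cos φ₁ + Bx) = -98.83572°

72.130°N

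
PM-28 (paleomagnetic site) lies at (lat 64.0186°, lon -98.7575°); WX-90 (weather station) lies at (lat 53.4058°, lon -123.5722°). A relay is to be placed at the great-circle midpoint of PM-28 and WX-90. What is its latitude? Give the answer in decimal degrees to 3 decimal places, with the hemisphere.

59.296°N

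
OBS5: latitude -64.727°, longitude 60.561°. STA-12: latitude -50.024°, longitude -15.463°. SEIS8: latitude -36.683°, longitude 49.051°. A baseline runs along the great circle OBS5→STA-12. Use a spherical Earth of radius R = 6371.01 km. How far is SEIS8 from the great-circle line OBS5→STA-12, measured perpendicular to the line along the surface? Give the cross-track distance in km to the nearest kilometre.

3207 km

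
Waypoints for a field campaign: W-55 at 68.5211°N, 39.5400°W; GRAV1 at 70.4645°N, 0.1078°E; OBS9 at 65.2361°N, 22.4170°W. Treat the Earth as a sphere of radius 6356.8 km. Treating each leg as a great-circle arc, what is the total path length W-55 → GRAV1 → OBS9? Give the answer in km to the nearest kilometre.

2624 km

W-55→GRAV1: c = 0.240322 rad, d = 1527.68 km
GRAV1→OBS9: c = 0.172528 rad, d = 1096.72 km
Total = 1527.68 + 1096.72 = 2624.41 km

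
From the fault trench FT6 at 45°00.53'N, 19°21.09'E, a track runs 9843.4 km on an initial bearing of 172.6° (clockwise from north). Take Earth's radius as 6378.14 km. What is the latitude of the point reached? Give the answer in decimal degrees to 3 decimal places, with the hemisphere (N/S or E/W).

42.953°S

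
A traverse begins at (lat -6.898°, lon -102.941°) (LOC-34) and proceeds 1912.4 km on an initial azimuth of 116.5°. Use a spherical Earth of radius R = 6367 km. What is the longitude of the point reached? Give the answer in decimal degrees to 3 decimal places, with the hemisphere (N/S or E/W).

87.089°W

δ = d/R = 1912.4/6367 = 0.300361 rad
φ₂ = arcsin(sin φ₁ cos δ + cos φ₁ sin δ cos θ)
   = arcsin(-0.12010·0.95523 + 0.99276·0.29587·-0.44620) = -14.22817°
λ₂ = λ₁ + atan2(sin θ sin δ cos φ₁, cos δ − sin φ₁ sin φ₂) = -87.08865°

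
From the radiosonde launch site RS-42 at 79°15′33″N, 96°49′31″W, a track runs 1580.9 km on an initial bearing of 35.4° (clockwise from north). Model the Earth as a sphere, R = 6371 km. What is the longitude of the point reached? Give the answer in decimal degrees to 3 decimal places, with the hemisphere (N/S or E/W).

RS-42: φ = +79.25917°, λ = -96.82528°
δ = d/R = 1580.9/6371 = 0.248140 rad
φ₂ = arcsin(sin φ₁ cos δ + cos φ₁ sin δ cos θ)
   = arcsin(0.98248·0.96937 + 0.18637·0.24560·0.81513) = 81.76853°
λ₂ = λ₁ + atan2(sin θ sin δ cos φ₁, cos δ − sin φ₁ sin φ₂) = -0.39660°

0.397°W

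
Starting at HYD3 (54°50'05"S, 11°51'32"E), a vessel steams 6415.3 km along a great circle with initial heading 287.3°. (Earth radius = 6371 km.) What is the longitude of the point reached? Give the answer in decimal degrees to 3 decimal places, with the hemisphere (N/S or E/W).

45.683°W

HYD3: φ = -54.83472°, λ = +11.85889°
δ = d/R = 6415.3/6371 = 1.006953 rad
φ₂ = arcsin(sin φ₁ cos δ + cos φ₁ sin δ cos θ)
   = arcsin(-0.81749·0.53444 + 0.57594·0.84521·0.29737) = -16.98624°
λ₂ = λ₁ + atan2(sin θ sin δ cos φ₁, cos δ − sin φ₁ sin φ₂) = -45.68268°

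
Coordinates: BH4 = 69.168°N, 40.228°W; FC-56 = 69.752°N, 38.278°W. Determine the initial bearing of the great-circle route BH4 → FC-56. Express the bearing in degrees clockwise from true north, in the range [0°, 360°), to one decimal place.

Δλ = 1.9500°
y = sin Δλ · cos φ₂ = 0.011776
x = cos φ₁ sin φ₂ − sin φ₁ cos φ₂ cos Δλ = 0.010380
θ = atan2(y, x) = 48.6065° → 48.6065° (mod 360°)

48.6°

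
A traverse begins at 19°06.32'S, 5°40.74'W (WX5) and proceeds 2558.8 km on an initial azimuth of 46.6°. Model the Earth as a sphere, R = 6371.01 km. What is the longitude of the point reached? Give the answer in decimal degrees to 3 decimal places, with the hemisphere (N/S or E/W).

WX5: φ = -19.10533°, λ = -5.67900°
δ = d/R = 2558.8/6371.01 = 0.401632 rad
φ₂ = arcsin(sin φ₁ cos δ + cos φ₁ sin δ cos θ)
   = arcsin(-0.32731·0.92042 + 0.94492·0.39092·0.68709) = -2.72018°
λ₂ = λ₁ + atan2(sin θ sin δ cos φ₁, cos δ − sin φ₁ sin φ₂) = 10.84121°

10.841°E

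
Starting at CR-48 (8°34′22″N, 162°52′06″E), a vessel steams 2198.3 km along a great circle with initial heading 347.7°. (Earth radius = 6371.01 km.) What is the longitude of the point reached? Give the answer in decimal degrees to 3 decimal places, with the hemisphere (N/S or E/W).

158.194°E

CR-48: φ = +8.57278°, λ = +162.86833°
δ = d/R = 2198.3/6371.01 = 0.345047 rad
φ₂ = arcsin(sin φ₁ cos δ + cos φ₁ sin δ cos θ)
   = arcsin(0.14907·0.94106 + 0.98883·0.33824·0.97705) = 27.84390°
λ₂ = λ₁ + atan2(sin θ sin δ cos φ₁, cos δ − sin φ₁ sin φ₂) = 158.19410°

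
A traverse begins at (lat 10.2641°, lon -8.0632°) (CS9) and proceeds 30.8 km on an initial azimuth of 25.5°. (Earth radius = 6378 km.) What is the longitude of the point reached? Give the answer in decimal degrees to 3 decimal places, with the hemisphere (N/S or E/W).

δ = d/R = 30.8/6378 = 0.004829 rad
φ₂ = arcsin(sin φ₁ cos δ + cos φ₁ sin δ cos θ)
   = arcsin(0.17819·0.99999 + 0.98400·0.00483·0.90259) = 10.51381°
λ₂ = λ₁ + atan2(sin θ sin δ cos φ₁, cos δ − sin φ₁ sin φ₂) = -7.94205°

7.942°W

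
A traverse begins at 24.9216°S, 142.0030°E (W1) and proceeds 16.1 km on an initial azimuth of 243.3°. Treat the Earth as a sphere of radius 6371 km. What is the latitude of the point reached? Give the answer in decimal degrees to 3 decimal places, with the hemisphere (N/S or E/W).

24.987°S

δ = d/R = 16.1/6371 = 0.002527 rad
φ₂ = arcsin(sin φ₁ cos δ + cos φ₁ sin δ cos θ)
   = arcsin(-0.42138·1.00000 + 0.90689·0.00253·-0.44932) = -24.98659°
λ₂ = λ₁ + atan2(sin θ sin δ cos φ₁, cos δ − sin φ₁ sin φ₂) = 141.86029°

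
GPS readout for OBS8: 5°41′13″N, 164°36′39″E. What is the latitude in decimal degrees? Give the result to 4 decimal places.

5° + 41′/60 + 13″/3600 = 5 + 0.68333 + 0.00361 = 5.6869°

5.6869°N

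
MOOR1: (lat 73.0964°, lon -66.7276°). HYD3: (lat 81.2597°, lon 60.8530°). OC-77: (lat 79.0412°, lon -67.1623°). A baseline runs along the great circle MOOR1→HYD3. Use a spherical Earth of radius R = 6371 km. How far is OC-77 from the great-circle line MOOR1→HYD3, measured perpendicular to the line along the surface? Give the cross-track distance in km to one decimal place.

210.0 km

δ₁₃ = central angle MOOR1→OC-77 = 0.103772 rad  (haversine)
θ₁₃ = bearing MOOR1→OC-77 = 359.202°,  θ₁₂ = bearing MOOR1→HYD3 = 17.757°
dₓₜ = R·arcsin(sin δ₁₃ · sin(θ₁₃ − θ₁₂)) = 6371·arcsin(0.10359·sin(341.446°)) = -210.036 km
|dₓₜ| = 210.036 km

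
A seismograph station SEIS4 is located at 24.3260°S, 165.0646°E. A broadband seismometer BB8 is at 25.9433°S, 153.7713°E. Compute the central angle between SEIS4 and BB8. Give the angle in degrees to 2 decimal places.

Δφ = -1.6173°,  Δλ = -11.2933°
a = sin²(Δφ/2) + cos φ₁ cos φ₂ sin²(Δλ/2) = 0.008132
c = 2·arcsin(√a) = 0.180599 rad = 10.3476°

10.35°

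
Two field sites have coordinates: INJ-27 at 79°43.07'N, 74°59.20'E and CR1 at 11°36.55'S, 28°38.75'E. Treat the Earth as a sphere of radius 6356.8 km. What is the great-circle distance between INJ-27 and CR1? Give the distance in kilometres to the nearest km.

10477 km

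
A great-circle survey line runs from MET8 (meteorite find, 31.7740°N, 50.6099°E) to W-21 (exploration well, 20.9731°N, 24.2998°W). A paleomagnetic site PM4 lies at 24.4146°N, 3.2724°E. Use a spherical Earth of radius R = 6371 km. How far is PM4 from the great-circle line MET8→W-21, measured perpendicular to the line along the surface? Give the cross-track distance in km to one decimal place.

654.4 km

δ₁₃ = central angle MET8→PM4 = 0.734375 rad  (haversine)
θ₁₃ = bearing MET8→PM4 = 272.262°,  θ₁₂ = bearing MET8→W-21 = 281.064°
dₓₜ = R·arcsin(sin δ₁₃ · sin(θ₁₃ − θ₁₂)) = 6371·arcsin(0.67012·sin(-8.801°)) = -654.381 km
|dₓₜ| = 654.381 km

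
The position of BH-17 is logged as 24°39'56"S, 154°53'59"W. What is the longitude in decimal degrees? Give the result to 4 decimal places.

154.8997°W

154° + 53′/60 + 59″/3600 = 154 + 0.88333 + 0.01639 = 154.8997°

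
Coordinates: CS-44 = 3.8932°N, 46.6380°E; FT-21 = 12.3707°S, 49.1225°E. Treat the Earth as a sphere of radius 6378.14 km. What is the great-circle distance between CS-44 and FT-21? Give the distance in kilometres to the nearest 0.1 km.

1831.2 km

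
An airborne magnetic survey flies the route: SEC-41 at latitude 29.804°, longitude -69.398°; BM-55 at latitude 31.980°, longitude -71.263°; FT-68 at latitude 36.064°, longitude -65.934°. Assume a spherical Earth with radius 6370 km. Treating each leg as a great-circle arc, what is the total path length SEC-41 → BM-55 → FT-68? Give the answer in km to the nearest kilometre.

969 km

SEC-41→BM-55: c = 0.047142 rad, d = 300.30 km
BM-55→FT-68: c = 0.104957 rad, d = 668.58 km
Total = 300.30 + 668.58 = 968.87 km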